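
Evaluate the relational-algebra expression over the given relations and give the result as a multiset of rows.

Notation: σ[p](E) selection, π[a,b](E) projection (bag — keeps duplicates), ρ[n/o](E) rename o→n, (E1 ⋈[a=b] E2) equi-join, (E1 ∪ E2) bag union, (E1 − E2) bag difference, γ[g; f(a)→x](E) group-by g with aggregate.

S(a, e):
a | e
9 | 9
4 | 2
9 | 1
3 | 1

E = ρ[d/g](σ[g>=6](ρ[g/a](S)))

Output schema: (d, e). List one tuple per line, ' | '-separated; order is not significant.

Row counts bottom-up:
  S → 4
  ρ[g/a](S) → 4
  σ[g>=6](ρ[g/a](S)) → 2
  ρ[d/g](σ[g>=6](ρ[g/a](S))) → 2

== RESULT ==
d | e
9 | 1
9 | 9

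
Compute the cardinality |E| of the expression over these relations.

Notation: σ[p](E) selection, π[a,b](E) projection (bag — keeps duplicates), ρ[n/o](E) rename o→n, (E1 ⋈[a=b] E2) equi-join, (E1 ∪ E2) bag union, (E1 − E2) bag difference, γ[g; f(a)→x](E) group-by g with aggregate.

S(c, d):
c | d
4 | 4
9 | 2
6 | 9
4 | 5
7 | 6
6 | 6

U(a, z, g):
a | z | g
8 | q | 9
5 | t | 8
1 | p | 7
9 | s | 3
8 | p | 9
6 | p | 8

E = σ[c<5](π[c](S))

Row counts bottom-up:
  S → 6
  π[c](S) → 6
  σ[c<5](π[c](S)) → 2

|E| = 2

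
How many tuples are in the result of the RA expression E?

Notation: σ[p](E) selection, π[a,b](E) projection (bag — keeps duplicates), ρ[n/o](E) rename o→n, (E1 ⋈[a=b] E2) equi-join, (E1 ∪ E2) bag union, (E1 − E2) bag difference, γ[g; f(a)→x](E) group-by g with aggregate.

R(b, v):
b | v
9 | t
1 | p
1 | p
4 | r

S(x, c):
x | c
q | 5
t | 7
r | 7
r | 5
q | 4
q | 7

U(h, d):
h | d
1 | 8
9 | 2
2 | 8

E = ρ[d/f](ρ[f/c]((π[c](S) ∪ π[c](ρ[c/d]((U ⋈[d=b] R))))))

Row counts bottom-up:
  S → 6
  π[c](S) → 6
  U → 3
  R → 4
  (U ⋈[d=b] R) → 0
  ρ[c/d]((U ⋈[d=b] R)) → 0
  π[c](ρ[c/d]((U ⋈[d=b] R))) → 0
  (π[c](S) ∪ π[c](ρ[c/d]((U ⋈[d=b] R)))) → 6
  ρ[f/c]((π[c](S) ∪ π[c](ρ[c/d]((U ⋈[d=b] R))))) → 6
  ρ[d/f](ρ[f/c]((π[c](S) ∪ π[c](ρ[c/d]((U ⋈[d=b] R)))))) → 6

|E| = 6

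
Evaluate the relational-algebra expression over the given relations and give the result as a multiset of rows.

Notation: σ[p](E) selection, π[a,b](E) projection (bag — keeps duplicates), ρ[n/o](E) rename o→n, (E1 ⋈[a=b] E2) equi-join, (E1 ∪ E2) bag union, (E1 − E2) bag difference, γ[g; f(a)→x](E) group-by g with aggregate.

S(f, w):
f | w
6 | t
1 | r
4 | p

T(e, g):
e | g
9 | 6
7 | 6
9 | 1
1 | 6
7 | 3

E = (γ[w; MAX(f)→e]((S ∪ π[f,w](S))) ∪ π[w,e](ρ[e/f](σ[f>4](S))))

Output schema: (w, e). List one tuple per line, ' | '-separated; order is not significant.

Row counts bottom-up:
  S → 3
  S → 3
  π[f,w](S) → 3
  (S ∪ π[f,w](S)) → 6
  γ[w; MAX(f)→e]((S ∪ π[f,w](S))) → 3
  S → 3
  σ[f>4](S) → 1
  ρ[e/f](σ[f>4](S)) → 1
  π[w,e](ρ[e/f](σ[f>4](S))) → 1
  (γ[w; MAX(f)→e]((S ∪ π[f,w](S))) ∪ π[w,e](ρ[e/f](σ[f>4](S)))) → 4

== RESULT ==
w | e
p | 4
r | 1
t | 6
t | 6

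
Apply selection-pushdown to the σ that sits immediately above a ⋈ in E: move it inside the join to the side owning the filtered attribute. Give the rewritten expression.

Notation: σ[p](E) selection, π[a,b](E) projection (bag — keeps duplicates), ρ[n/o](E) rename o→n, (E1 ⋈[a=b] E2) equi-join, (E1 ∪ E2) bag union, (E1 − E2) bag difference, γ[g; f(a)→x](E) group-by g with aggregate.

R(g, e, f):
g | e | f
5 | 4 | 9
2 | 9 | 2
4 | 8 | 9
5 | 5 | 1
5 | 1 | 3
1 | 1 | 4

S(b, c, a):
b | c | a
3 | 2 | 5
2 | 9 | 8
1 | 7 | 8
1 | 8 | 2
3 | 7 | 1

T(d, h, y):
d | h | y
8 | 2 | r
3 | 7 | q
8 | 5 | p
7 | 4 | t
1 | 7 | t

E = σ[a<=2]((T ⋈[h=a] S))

σ filters on a, owned by the right side.
E' = (T ⋈[h=a] σ[a<=2](S))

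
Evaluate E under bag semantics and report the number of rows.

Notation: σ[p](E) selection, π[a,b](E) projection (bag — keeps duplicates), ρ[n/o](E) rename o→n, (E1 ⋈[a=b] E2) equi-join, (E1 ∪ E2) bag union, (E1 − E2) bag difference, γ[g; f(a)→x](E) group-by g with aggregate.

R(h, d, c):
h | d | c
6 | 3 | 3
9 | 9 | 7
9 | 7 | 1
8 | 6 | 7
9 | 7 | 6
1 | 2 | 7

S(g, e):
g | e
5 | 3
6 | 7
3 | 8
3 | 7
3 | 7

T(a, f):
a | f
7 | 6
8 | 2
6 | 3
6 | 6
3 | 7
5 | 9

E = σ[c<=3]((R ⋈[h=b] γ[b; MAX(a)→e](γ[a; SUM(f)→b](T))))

Stepwise |·|:
  R → 6
  T → 6
  γ[a; SUM(f)→b](T) → 5
  γ[b; MAX(a)→e](γ[a; SUM(f)→b](T)) → 4
  (R ⋈[h=b] γ[b; MAX(a)→e](γ[a; SUM(f)→b](T))) → 4
  σ[c<=3]((R ⋈[h=b] γ[b; MAX(a)→e](γ[a; SUM(f)→b](T)))) → 2

|E| = 2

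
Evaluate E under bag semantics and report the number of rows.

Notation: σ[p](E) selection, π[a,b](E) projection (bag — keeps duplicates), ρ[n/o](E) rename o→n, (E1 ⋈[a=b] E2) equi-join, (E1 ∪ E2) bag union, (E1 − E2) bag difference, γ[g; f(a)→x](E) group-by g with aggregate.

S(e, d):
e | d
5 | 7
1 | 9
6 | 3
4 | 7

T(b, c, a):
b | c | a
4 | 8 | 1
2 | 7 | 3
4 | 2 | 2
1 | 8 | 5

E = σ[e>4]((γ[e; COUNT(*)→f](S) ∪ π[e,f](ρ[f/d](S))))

Subexpression sizes:
  S → 4
  γ[e; COUNT(*)→f](S) → 4
  S → 4
  ρ[f/d](S) → 4
  π[e,f](ρ[f/d](S)) → 4
  (γ[e; COUNT(*)→f](S) ∪ π[e,f](ρ[f/d](S))) → 8
  σ[e>4]((γ[e; COUNT(*)→f](S) ∪ π[e,f](ρ[f/d](S)))) → 4

|E| = 4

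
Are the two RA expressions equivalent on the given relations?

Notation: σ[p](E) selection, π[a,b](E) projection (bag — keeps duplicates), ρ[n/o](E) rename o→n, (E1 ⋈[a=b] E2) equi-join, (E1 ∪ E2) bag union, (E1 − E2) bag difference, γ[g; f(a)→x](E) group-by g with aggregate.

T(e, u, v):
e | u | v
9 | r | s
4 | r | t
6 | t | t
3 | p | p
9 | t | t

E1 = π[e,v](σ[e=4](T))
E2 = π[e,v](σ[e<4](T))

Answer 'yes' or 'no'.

E1 row counts bottom-up:
  T → 5
  σ[e=4](T) → 1
  π[e,v](σ[e=4](T)) → 1
E2 row counts bottom-up:
  T → 5
  σ[e<4](T) → 1
  π[e,v](σ[e<4](T)) → 1

E1 result:
e | v
4 | t
E2 result:
e | v
3 | p
Witness: (3, 'p') appears 0× in E1 but 1× in E2.

no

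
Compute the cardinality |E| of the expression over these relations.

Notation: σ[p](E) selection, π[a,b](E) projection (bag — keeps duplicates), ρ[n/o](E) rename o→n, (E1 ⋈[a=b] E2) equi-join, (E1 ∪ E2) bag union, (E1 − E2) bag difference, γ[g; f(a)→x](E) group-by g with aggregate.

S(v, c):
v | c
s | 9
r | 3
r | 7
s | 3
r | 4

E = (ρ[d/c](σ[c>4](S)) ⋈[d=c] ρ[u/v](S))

Row counts bottom-up:
  S → 5
  σ[c>4](S) → 2
  ρ[d/c](σ[c>4](S)) → 2
  S → 5
  ρ[u/v](S) → 5
  (ρ[d/c](σ[c>4](S)) ⋈[d=c] ρ[u/v](S)) → 2

|E| = 2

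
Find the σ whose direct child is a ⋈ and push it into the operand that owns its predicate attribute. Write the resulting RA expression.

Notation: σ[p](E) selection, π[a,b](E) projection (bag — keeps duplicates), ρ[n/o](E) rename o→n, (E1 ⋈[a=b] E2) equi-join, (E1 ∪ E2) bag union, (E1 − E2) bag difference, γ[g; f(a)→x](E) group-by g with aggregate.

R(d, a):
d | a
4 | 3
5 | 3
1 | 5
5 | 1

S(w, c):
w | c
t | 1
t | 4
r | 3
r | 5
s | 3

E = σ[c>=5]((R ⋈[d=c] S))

σ filters on c, owned by the right side.
E' = (R ⋈[d=c] σ[c>=5](S))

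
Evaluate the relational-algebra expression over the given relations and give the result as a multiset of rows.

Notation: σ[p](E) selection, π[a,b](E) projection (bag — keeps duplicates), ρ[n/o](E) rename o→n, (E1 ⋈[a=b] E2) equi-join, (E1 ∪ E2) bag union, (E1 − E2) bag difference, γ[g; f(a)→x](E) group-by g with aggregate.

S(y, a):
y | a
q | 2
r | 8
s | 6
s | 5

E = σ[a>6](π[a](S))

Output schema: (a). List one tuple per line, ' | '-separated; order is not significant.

Subexpression sizes:
  S → 4
  π[a](S) → 4
  σ[a>6](π[a](S)) → 1

== RESULT ==
a
8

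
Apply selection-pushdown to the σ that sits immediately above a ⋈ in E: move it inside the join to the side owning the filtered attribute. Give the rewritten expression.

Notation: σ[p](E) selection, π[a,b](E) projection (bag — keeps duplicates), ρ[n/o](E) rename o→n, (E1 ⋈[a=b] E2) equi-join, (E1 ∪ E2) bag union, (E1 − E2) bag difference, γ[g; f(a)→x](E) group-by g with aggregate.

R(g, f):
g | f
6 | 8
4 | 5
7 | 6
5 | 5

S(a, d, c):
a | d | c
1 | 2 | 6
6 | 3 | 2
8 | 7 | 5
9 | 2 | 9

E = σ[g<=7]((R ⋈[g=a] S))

σ filters on g, owned by the left side.
E' = (σ[g<=7](R) ⋈[g=a] S)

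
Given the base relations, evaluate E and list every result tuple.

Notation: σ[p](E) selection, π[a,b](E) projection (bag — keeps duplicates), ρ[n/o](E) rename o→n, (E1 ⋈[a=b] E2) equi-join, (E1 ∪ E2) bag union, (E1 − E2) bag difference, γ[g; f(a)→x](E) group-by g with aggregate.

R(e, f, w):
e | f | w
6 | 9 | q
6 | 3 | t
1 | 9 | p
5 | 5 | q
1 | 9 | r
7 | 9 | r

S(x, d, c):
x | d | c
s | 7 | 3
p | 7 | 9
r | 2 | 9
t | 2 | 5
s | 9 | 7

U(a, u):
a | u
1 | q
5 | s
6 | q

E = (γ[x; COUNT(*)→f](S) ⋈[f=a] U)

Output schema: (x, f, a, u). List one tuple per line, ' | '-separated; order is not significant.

Subexpression sizes:
  S → 5
  γ[x; COUNT(*)→f](S) → 4
  U → 3
  (γ[x; COUNT(*)→f](S) ⋈[f=a] U) → 3

== RESULT ==
x | f | a | u
p | 1 | 1 | q
r | 1 | 1 | q
t | 1 | 1 | q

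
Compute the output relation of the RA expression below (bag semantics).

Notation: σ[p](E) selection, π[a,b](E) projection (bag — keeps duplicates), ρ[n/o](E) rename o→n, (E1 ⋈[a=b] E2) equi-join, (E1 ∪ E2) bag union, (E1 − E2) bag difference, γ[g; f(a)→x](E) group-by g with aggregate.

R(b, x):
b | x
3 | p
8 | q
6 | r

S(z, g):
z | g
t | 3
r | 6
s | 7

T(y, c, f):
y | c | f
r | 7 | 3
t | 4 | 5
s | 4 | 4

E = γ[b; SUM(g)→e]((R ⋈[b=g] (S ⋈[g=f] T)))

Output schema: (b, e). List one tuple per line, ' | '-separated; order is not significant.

Per-node cardinality:
  R → 3
  S → 3
  T → 3
  (S ⋈[g=f] T) → 1
  (R ⋈[b=g] (S ⋈[g=f] T)) → 1
  γ[b; SUM(g)→e]((R ⋈[b=g] (S ⋈[g=f] T))) → 1

== RESULT ==
b | e
3 | 3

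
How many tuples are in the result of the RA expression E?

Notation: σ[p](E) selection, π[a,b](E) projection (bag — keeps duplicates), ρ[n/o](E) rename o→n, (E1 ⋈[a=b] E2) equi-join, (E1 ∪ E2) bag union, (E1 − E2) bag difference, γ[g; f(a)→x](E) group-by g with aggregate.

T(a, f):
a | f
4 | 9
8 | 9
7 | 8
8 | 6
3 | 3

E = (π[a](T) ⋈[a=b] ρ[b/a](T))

Row counts bottom-up:
  T → 5
  π[a](T) → 5
  T → 5
  ρ[b/a](T) → 5
  (π[a](T) ⋈[a=b] ρ[b/a](T)) → 7

|E| = 7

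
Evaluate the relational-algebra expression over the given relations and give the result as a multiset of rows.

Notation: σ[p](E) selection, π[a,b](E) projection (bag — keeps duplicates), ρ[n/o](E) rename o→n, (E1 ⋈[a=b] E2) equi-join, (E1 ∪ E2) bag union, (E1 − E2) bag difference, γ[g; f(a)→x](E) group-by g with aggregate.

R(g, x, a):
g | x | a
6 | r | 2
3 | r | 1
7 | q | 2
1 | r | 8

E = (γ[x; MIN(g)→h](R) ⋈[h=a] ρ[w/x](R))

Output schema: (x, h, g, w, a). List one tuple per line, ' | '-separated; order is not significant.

Stepwise |·|:
  R → 4
  γ[x; MIN(g)→h](R) → 2
  R → 4
  ρ[w/x](R) → 4
  (γ[x; MIN(g)→h](R) ⋈[h=a] ρ[w/x](R)) → 1

== RESULT ==
x | h | g | w | a
r | 1 | 3 | r | 1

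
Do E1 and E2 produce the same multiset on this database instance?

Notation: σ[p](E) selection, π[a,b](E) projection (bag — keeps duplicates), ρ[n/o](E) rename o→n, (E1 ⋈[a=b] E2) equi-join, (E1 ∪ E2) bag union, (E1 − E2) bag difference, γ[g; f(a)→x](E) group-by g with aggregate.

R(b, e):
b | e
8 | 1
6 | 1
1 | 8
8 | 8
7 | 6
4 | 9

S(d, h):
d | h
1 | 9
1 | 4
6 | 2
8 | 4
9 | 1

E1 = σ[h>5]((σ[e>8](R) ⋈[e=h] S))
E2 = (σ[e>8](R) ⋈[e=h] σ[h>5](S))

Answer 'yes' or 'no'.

E1 stepwise |·|:
  R → 6
  σ[e>8](R) → 1
  S → 5
  (σ[e>8](R) ⋈[e=h] S) → 1
  σ[h>5]((σ[e>8](R) ⋈[e=h] S)) → 1
E2 stepwise |·|:
  R → 6
  σ[e>8](R) → 1
  S → 5
  σ[h>5](S) → 1
  (σ[e>8](R) ⋈[e=h] σ[h>5](S)) → 1

E1 and E2 produce the same multiset:
b | e | d | h
4 | 9 | 1 | 9

yes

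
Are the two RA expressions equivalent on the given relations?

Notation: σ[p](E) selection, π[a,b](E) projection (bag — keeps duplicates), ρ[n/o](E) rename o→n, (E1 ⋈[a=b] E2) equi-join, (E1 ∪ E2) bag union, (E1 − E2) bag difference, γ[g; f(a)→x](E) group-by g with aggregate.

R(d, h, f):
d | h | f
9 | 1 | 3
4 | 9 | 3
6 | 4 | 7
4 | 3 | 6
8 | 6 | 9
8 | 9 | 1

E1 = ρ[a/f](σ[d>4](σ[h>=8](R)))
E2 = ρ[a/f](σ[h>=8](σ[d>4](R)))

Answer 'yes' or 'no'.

E1 per-node cardinality:
  R → 6
  σ[h>=8](R) → 2
  σ[d>4](σ[h>=8](R)) → 1
  ρ[a/f](σ[d>4](σ[h>=8](R))) → 1
E2 per-node cardinality:
  R → 6
  σ[d>4](R) → 4
  σ[h>=8](σ[d>4](R)) → 1
  ρ[a/f](σ[h>=8](σ[d>4](R))) → 1

E1 and E2 produce the same multiset:
d | h | a
8 | 9 | 1

yes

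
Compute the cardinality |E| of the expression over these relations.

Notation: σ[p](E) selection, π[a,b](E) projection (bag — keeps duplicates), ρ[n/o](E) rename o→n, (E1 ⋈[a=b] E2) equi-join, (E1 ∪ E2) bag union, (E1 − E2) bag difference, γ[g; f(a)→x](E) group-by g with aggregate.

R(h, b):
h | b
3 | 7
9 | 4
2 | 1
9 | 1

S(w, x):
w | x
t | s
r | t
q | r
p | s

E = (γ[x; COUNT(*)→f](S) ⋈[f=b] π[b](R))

Per-node cardinality:
  S → 4
  γ[x; COUNT(*)→f](S) → 3
  R → 4
  π[b](R) → 4
  (γ[x; COUNT(*)→f](S) ⋈[f=b] π[b](R)) → 4

|E| = 4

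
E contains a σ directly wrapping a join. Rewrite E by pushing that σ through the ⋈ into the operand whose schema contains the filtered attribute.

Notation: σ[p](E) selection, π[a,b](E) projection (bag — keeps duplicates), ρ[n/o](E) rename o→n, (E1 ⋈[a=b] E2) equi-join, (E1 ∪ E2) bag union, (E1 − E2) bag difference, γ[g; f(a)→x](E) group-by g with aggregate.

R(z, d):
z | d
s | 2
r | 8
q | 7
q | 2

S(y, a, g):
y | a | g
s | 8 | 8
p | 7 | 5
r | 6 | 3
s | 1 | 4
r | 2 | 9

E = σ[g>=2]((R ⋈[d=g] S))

σ filters on g, owned by the right side.
E' = (R ⋈[d=g] σ[g>=2](S))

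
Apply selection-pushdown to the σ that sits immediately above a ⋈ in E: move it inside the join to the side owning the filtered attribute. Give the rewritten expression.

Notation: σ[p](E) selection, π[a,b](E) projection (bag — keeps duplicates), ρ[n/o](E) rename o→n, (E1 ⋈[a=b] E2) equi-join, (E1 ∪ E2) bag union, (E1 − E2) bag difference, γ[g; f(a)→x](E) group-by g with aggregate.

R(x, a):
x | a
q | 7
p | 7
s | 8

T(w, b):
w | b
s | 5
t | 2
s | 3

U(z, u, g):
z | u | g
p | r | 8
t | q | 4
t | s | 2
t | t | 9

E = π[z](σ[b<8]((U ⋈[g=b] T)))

σ filters on b, owned by the right side.
E' = π[z]((U ⋈[g=b] σ[b<8](T)))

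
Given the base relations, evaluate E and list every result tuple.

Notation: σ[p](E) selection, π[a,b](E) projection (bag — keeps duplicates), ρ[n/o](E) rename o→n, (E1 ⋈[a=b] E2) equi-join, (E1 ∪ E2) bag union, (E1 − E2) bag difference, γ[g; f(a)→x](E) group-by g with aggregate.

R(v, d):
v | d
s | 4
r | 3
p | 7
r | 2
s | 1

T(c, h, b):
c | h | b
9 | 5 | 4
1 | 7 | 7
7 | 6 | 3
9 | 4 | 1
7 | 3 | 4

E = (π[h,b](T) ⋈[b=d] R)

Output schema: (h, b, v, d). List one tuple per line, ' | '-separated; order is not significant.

Subexpression sizes:
  T → 5
  π[h,b](T) → 5
  R → 5
  (π[h,b](T) ⋈[b=d] R) → 5

== RESULT ==
h | b | v | d
3 | 4 | s | 4
4 | 1 | s | 1
5 | 4 | s | 4
6 | 3 | r | 3
7 | 7 | p | 7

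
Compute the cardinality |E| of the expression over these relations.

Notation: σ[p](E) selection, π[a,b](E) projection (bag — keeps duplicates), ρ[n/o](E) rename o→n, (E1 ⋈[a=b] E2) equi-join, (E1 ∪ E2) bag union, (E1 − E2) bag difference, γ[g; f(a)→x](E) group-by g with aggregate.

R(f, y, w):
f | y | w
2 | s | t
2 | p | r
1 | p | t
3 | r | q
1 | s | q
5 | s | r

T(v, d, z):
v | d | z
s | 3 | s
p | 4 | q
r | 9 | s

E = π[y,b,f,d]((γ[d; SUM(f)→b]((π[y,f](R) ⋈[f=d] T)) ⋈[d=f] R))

Subexpression sizes:
  R → 6
  π[y,f](R) → 6
  T → 3
  (π[y,f](R) ⋈[f=d] T) → 1
  γ[d; SUM(f)→b]((π[y,f](R) ⋈[f=d] T)) → 1
  R → 6
  (γ[d; SUM(f)→b]((π[y,f](R) ⋈[f=d] T)) ⋈[d=f] R) → 1
  π[y,b,f,d]((γ[d; SUM(f)→b]((π[y,f](R) ⋈[f=d] T)) ⋈[d=f] R)) → 1

|E| = 1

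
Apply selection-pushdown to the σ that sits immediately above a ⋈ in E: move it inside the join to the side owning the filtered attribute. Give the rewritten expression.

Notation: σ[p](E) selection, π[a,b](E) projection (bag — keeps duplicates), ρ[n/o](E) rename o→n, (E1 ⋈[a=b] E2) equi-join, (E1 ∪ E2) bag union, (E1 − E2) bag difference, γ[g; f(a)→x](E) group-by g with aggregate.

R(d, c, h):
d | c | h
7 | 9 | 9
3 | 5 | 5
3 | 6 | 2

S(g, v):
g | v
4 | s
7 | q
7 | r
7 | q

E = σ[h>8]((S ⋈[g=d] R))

σ filters on h, owned by the right side.
E' = (S ⋈[g=d] σ[h>8](R))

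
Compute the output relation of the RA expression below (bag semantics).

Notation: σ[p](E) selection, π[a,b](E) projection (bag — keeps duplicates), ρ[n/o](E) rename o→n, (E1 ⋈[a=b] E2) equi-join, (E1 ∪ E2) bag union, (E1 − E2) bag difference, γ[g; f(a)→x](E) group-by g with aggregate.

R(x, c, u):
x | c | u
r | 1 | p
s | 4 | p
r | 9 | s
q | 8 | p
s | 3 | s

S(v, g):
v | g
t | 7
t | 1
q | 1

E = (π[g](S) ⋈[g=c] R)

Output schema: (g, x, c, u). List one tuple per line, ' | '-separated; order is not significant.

Subexpression sizes:
  S → 3
  π[g](S) → 3
  R → 5
  (π[g](S) ⋈[g=c] R) → 2

== RESULT ==
g | x | c | u
1 | r | 1 | p
1 | r | 1 | p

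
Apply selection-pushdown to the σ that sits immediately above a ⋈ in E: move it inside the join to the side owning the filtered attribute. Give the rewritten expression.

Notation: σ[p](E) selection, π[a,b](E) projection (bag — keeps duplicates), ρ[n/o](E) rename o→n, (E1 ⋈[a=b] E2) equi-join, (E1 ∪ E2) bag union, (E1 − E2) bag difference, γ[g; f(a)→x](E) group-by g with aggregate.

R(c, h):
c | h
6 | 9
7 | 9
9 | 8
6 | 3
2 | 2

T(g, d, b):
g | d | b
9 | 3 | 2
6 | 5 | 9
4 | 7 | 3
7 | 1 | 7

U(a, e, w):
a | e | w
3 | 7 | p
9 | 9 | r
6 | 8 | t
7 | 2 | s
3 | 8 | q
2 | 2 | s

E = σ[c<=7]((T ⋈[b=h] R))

σ filters on c, owned by the right side.
E' = (T ⋈[b=h] σ[c<=7](R))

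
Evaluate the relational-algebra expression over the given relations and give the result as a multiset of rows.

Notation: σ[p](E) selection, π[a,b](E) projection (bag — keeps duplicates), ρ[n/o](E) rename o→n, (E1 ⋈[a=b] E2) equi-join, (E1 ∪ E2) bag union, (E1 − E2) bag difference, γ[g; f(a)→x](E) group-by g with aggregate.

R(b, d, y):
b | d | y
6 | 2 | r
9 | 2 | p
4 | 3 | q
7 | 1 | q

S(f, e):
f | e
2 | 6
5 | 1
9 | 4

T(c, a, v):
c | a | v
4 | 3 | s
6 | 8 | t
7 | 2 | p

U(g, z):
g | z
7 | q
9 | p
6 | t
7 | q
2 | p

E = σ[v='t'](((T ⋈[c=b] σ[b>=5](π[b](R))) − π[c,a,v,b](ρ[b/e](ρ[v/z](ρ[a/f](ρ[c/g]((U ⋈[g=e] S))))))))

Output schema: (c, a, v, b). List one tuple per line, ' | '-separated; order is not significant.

Stepwise |·|:
  T → 3
  R → 4
  π[b](R) → 4
  σ[b>=5](π[b](R)) → 3
  (T ⋈[c=b] σ[b>=5](π[b](R))) → 2
  U → 5
  S → 3
  (U ⋈[g=e] S) → 1
  ρ[c/g]((U ⋈[g=e] S)) → 1
  ρ[a/f](ρ[c/g]((U ⋈[g=e] S))) → 1
  ρ[v/z](ρ[a/f](ρ[c/g]((U ⋈[g=e] S)))) → 1
  ρ[b/e](ρ[v/z](ρ[a/f](ρ[c/g]((U ⋈[g=e] S))))) → 1
  π[c,a,v,b](ρ[b/e](ρ[v/z](ρ[a/f](ρ[c/g]((U ⋈[g=e] S)))))) → 1
  ((T ⋈[c=b] σ[b>=5](π[b](R))) − π[c,a,v,b](ρ[b/e](ρ[v/z](ρ[a/f](ρ[c/g]((U ⋈[g=e] S))))))) → 2
  σ[v='t'](((T ⋈[c=b] σ[b>=5](π[b](R))) − π[c,a,v,b](ρ[b/e](ρ[v/z](ρ[a/f](ρ[c/g]((U ⋈[g=e] S)))))))) → 1

== RESULT ==
c | a | v | b
6 | 8 | t | 6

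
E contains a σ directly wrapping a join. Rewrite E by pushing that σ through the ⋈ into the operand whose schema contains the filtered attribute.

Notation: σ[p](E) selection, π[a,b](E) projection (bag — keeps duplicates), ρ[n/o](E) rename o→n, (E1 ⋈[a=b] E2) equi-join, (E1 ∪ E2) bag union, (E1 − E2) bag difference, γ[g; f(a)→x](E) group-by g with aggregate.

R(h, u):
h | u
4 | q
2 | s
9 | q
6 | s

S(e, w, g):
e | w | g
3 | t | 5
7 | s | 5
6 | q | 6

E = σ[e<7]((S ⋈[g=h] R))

σ filters on e, owned by the left side.
E' = (σ[e<7](S) ⋈[g=h] R)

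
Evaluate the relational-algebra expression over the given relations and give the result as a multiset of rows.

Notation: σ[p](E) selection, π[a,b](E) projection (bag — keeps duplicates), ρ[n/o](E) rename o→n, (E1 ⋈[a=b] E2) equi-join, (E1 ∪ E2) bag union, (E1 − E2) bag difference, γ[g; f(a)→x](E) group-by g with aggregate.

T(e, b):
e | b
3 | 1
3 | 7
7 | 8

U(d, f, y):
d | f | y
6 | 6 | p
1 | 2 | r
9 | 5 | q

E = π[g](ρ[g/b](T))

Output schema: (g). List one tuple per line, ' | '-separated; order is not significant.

Row counts bottom-up:
  T → 3
  ρ[g/b](T) → 3
  π[g](ρ[g/b](T)) → 3

== RESULT ==
g
1
7
8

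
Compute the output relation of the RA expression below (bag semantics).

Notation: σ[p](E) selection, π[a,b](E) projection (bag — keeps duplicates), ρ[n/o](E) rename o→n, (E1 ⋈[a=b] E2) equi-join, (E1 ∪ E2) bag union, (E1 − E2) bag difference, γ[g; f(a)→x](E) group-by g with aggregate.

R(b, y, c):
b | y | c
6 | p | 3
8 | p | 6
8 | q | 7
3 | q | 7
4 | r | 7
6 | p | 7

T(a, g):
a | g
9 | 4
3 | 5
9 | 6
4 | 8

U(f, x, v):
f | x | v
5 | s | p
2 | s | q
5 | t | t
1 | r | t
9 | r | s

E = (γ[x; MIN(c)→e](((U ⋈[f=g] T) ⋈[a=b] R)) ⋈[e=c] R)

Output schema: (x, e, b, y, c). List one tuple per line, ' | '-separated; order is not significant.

Subexpression sizes:
  U → 5
  T → 4
  (U ⋈[f=g] T) → 2
  R → 6
  ((U ⋈[f=g] T) ⋈[a=b] R) → 2
  γ[x; MIN(c)→e](((U ⋈[f=g] T) ⋈[a=b] R)) → 2
  R → 6
  (γ[x; MIN(c)→e](((U ⋈[f=g] T) ⋈[a=b] R)) ⋈[e=c] R) → 8

== RESULT ==
x | e | b | y | c
s | 7 | 3 | q | 7
s | 7 | 4 | r | 7
s | 7 | 6 | p | 7
s | 7 | 8 | q | 7
t | 7 | 3 | q | 7
t | 7 | 4 | r | 7
t | 7 | 6 | p | 7
t | 7 | 8 | q | 7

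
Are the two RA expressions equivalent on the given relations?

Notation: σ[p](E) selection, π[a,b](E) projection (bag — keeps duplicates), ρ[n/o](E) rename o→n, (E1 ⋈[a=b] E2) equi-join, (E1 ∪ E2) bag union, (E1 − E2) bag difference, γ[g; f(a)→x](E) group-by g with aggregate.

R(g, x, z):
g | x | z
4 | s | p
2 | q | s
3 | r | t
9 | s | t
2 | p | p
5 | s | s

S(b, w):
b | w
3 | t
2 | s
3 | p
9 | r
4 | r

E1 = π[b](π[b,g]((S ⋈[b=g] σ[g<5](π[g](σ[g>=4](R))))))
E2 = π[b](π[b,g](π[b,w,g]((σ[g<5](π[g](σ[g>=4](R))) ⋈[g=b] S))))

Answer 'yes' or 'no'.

E1 subexpression sizes:
  S → 5
  R → 6
  σ[g>=4](R) → 3
  π[g](σ[g>=4](R)) → 3
  σ[g<5](π[g](σ[g>=4](R))) → 1
  (S ⋈[b=g] σ[g<5](π[g](σ[g>=4](R)))) → 1
  π[b,g]((S ⋈[b=g] σ[g<5](π[g](σ[g>=4](R))))) → 1
  π[b](π[b,g]((S ⋈[b=g] σ[g<5](π[g](σ[g>=4](R)))))) → 1
E2 subexpression sizes:
  R → 6
  σ[g>=4](R) → 3
  π[g](σ[g>=4](R)) → 3
  σ[g<5](π[g](σ[g>=4](R))) → 1
  S → 5
  (σ[g<5](π[g](σ[g>=4](R))) ⋈[g=b] S) → 1
  π[b,w,g]((σ[g<5](π[g](σ[g>=4](R))) ⋈[g=b] S)) → 1
  π[b,g](π[b,w,g]((σ[g<5](π[g](σ[g>=4](R))) ⋈[g=b] S))) → 1
  π[b](π[b,g](π[b,w,g]((σ[g<5](π[g](σ[g>=4](R))) ⋈[g=b] S)))) → 1

E1 and E2 produce the same multiset:
b
4

yes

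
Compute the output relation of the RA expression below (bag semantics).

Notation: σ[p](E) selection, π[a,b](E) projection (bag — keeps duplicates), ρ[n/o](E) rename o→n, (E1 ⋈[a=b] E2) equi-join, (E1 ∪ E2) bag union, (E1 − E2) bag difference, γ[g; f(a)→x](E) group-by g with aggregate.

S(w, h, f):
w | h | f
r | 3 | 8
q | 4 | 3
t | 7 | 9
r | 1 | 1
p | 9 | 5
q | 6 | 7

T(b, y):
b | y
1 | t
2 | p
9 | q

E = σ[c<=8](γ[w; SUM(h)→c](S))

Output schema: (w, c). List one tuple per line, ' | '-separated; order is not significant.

Per-node cardinality:
  S → 6
  γ[w; SUM(h)→c](S) → 4
  σ[c<=8](γ[w; SUM(h)→c](S)) → 2

== RESULT ==
w | c
r | 4
t | 7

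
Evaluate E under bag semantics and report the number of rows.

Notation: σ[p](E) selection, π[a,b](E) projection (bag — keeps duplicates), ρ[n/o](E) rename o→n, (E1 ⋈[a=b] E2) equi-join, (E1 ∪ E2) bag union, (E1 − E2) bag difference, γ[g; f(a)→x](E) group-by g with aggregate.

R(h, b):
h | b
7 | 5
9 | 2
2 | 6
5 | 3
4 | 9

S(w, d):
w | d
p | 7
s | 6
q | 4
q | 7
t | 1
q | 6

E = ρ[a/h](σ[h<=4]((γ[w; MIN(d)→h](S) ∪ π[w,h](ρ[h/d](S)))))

Stepwise |·|:
  S → 6
  γ[w; MIN(d)→h](S) → 4
  S → 6
  ρ[h/d](S) → 6
  π[w,h](ρ[h/d](S)) → 6
  (γ[w; MIN(d)→h](S) ∪ π[w,h](ρ[h/d](S))) → 10
  σ[h<=4]((γ[w; MIN(d)→h](S) ∪ π[w,h](ρ[h/d](S)))) → 4
  ρ[a/h](σ[h<=4]((γ[w; MIN(d)→h](S) ∪ π[w,h](ρ[h/d](S))))) → 4

|E| = 4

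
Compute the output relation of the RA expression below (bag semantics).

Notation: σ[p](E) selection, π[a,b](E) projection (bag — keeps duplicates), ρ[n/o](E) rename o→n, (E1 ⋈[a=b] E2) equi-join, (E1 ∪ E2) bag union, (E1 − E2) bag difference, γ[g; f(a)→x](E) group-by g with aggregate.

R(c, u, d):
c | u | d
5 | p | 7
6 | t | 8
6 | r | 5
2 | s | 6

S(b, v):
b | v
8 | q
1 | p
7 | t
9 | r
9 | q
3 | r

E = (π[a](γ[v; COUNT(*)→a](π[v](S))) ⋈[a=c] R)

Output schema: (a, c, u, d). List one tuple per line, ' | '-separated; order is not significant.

Subexpression sizes:
  S → 6
  π[v](S) → 6
  γ[v; COUNT(*)→a](π[v](S)) → 4
  π[a](γ[v; COUNT(*)→a](π[v](S))) → 4
  R → 4
  (π[a](γ[v; COUNT(*)→a](π[v](S))) ⋈[a=c] R) → 2

== RESULT ==
a | c | u | d
2 | 2 | s | 6
2 | 2 | s | 6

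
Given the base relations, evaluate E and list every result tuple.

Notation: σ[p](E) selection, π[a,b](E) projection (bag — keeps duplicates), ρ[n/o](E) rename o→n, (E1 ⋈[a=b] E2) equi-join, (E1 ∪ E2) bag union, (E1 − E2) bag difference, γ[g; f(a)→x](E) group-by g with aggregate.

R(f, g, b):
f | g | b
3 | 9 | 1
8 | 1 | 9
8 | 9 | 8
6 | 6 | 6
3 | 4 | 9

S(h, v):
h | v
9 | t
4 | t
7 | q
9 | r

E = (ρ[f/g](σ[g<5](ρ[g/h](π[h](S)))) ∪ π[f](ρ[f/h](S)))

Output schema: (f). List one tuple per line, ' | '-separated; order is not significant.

Subexpression sizes:
  S → 4
  π[h](S) → 4
  ρ[g/h](π[h](S)) → 4
  σ[g<5](ρ[g/h](π[h](S))) → 1
  ρ[f/g](σ[g<5](ρ[g/h](π[h](S)))) → 1
  S → 4
  ρ[f/h](S) → 4
  π[f](ρ[f/h](S)) → 4
  (ρ[f/g](σ[g<5](ρ[g/h](π[h](S)))) ∪ π[f](ρ[f/h](S))) → 5

== RESULT ==
f
4
4
7
9
9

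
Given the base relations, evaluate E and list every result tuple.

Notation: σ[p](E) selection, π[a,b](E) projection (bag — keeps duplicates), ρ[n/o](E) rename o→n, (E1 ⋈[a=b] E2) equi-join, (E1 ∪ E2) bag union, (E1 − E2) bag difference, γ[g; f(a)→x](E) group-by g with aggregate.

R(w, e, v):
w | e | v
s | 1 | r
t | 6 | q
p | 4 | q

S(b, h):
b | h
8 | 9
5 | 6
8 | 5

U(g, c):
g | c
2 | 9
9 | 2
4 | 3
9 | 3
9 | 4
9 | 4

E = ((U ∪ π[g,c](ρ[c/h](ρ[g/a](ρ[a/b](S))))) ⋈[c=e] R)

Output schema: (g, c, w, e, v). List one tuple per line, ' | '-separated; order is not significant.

Row counts bottom-up:
  U → 6
  S → 3
  ρ[a/b](S) → 3
  ρ[g/a](ρ[a/b](S)) → 3
  ρ[c/h](ρ[g/a](ρ[a/b](S))) → 3
  π[g,c](ρ[c/h](ρ[g/a](ρ[a/b](S)))) → 3
  (U ∪ π[g,c](ρ[c/h](ρ[g/a](ρ[a/b](S))))) → 9
  R → 3
  ((U ∪ π[g,c](ρ[c/h](ρ[g/a](ρ[a/b](S))))) ⋈[c=e] R) → 3

== RESULT ==
g | c | w | e | v
5 | 6 | t | 6 | q
9 | 4 | p | 4 | q
9 | 4 | p | 4 | q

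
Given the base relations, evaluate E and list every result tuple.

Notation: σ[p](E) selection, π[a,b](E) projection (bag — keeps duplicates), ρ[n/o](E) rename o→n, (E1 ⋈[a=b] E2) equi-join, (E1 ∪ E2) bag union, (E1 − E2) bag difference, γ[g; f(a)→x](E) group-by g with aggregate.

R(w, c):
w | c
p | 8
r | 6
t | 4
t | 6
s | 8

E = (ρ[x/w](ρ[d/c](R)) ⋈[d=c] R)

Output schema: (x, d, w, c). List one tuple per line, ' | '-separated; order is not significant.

Stepwise |·|:
  R → 5
  ρ[d/c](R) → 5
  ρ[x/w](ρ[d/c](R)) → 5
  R → 5
  (ρ[x/w](ρ[d/c](R)) ⋈[d=c] R) → 9

== RESULT ==
x | d | w | c
p | 8 | p | 8
p | 8 | s | 8
r | 6 | r | 6
r | 6 | t | 6
s | 8 | p | 8
s | 8 | s | 8
t | 4 | t | 4
t | 6 | r | 6
t | 6 | t | 6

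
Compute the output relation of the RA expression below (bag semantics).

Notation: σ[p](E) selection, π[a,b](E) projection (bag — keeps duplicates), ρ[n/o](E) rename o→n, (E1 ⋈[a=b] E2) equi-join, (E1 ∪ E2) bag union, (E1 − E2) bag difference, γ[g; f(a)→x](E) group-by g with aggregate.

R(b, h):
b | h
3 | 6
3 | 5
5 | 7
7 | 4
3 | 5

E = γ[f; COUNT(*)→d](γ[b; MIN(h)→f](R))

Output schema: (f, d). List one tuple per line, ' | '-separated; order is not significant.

Per-node cardinality:
  R → 5
  γ[b; MIN(h)→f](R) → 3
  γ[f; COUNT(*)→d](γ[b; MIN(h)→f](R)) → 3

== RESULT ==
f | d
4 | 1
5 | 1
7 | 1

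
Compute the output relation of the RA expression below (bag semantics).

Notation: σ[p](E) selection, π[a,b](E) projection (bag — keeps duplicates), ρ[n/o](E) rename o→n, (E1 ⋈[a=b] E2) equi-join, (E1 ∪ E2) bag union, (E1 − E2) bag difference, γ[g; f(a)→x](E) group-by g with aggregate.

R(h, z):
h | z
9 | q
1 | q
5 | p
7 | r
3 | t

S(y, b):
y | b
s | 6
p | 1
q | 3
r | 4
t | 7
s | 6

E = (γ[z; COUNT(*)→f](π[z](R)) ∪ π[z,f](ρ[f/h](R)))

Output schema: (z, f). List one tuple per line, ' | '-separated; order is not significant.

Subexpression sizes:
  R → 5
  π[z](R) → 5
  γ[z; COUNT(*)→f](π[z](R)) → 4
  R → 5
  ρ[f/h](R) → 5
  π[z,f](ρ[f/h](R)) → 5
  (γ[z; COUNT(*)→f](π[z](R)) ∪ π[z,f](ρ[f/h](R))) → 9

== RESULT ==
z | f
p | 1
p | 5
q | 1
q | 2
q | 9
r | 1
r | 7
t | 1
t | 3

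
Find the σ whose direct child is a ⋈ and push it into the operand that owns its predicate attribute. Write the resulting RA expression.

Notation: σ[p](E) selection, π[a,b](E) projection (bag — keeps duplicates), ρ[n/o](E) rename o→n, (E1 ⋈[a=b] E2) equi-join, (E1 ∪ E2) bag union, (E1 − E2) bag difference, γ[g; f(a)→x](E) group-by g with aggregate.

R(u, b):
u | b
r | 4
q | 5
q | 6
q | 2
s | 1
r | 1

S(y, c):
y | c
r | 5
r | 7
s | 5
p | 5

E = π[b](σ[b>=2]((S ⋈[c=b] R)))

σ filters on b, owned by the right side.
E' = π[b]((S ⋈[c=b] σ[b>=2](R)))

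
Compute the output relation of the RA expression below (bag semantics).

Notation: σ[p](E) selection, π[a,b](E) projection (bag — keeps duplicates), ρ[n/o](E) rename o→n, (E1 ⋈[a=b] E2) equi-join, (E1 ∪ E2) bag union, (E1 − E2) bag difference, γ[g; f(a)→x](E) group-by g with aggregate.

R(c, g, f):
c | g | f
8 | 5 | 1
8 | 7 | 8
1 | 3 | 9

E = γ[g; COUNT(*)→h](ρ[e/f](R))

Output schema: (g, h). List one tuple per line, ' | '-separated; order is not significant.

Per-node cardinality:
  R → 3
  ρ[e/f](R) → 3
  γ[g; COUNT(*)→h](ρ[e/f](R)) → 3

== RESULT ==
g | h
3 | 1
5 | 1
7 | 1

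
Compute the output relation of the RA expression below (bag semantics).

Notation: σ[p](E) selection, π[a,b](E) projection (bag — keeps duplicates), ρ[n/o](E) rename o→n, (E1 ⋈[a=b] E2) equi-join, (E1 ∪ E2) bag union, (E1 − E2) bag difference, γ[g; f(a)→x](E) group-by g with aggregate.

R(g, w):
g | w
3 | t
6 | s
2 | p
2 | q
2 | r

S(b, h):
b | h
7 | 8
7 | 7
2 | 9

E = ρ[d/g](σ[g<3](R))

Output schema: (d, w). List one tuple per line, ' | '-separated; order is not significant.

Row counts bottom-up:
  R → 5
  σ[g<3](R) → 3
  ρ[d/g](σ[g<3](R)) → 3

== RESULT ==
d | w
2 | p
2 | q
2 | r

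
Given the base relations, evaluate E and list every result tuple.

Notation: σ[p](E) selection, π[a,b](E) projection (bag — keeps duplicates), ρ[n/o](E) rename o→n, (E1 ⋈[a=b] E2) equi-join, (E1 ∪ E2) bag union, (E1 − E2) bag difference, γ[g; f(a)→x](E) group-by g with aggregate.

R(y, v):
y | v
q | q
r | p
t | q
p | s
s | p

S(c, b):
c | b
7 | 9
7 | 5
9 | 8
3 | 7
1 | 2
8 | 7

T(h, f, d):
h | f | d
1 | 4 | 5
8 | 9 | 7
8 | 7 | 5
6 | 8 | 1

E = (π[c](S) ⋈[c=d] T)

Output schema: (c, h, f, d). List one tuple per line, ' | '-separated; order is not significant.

Per-node cardinality:
  S → 6
  π[c](S) → 6
  T → 4
  (π[c](S) ⋈[c=d] T) → 3

== RESULT ==
c | h | f | d
1 | 6 | 8 | 1
7 | 8 | 9 | 7
7 | 8 | 9 | 7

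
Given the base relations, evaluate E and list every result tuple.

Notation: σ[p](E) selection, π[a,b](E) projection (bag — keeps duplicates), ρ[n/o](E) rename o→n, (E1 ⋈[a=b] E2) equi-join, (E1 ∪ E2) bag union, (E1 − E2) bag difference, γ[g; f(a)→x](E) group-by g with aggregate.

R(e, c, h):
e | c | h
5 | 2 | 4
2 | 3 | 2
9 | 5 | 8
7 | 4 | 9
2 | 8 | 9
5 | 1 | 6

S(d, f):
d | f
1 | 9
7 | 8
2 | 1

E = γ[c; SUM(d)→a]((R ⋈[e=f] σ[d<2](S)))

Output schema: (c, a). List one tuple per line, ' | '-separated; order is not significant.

Stepwise |·|:
  R → 6
  S → 3
  σ[d<2](S) → 1
  (R ⋈[e=f] σ[d<2](S)) → 1
  γ[c; SUM(d)→a]((R ⋈[e=f] σ[d<2](S))) → 1

== RESULT ==
c | a
5 | 1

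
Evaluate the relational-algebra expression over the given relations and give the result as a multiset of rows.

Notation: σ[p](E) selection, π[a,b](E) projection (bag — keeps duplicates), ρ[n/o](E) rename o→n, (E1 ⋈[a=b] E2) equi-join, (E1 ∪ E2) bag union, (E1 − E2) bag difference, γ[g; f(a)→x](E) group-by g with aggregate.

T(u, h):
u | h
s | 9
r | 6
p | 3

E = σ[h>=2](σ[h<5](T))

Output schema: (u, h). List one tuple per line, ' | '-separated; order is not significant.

Subexpression sizes:
  T → 3
  σ[h<5](T) → 1
  σ[h>=2](σ[h<5](T)) → 1

== RESULT ==
u | h
p | 3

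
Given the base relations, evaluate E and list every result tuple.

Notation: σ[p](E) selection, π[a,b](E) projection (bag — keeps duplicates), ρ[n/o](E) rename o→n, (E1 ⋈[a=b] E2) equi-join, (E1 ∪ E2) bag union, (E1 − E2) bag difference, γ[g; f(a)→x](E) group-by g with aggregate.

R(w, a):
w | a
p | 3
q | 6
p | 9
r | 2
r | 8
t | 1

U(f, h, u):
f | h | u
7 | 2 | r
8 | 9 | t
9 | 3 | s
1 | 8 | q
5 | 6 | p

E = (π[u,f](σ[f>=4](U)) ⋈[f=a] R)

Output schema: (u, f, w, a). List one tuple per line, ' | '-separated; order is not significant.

Stepwise |·|:
  U → 5
  σ[f>=4](U) → 4
  π[u,f](σ[f>=4](U)) → 4
  R → 6
  (π[u,f](σ[f>=4](U)) ⋈[f=a] R) → 2

== RESULT ==
u | f | w | a
s | 9 | p | 9
t | 8 | r | 8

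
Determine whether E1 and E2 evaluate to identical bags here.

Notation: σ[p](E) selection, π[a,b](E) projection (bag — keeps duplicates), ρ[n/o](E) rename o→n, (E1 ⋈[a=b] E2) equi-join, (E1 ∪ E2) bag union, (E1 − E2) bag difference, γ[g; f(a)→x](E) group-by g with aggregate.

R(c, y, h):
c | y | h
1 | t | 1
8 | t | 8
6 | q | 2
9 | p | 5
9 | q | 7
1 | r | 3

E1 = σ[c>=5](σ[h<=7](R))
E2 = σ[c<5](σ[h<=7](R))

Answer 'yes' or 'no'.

E1 stepwise |·|:
  R → 6
  σ[h<=7](R) → 5
  σ[c>=5](σ[h<=7](R)) → 3
E2 stepwise |·|:
  R → 6
  σ[h<=7](R) → 5
  σ[c<5](σ[h<=7](R)) → 2

E1 result:
c | y | h
6 | q | 2
9 | p | 5
9 | q | 7
E2 result:
c | y | h
1 | r | 3
1 | t | 1
Witness: (6, 'q', 2) appears 1× in E1 but 0× in E2.

no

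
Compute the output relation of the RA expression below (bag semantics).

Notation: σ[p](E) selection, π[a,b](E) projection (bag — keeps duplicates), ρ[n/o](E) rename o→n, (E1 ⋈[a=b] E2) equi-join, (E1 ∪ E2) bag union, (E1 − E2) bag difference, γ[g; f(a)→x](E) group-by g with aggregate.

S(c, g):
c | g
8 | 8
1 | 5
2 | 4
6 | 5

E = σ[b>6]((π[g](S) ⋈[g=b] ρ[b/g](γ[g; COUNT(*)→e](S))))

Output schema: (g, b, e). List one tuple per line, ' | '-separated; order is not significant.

Row counts bottom-up:
  S → 4
  π[g](S) → 4
  S → 4
  γ[g; COUNT(*)→e](S) → 3
  ρ[b/g](γ[g; COUNT(*)→e](S)) → 3
  (π[g](S) ⋈[g=b] ρ[b/g](γ[g; COUNT(*)→e](S))) → 4
  σ[b>6]((π[g](S) ⋈[g=b] ρ[b/g](γ[g; COUNT(*)→e](S)))) → 1

== RESULT ==
g | b | e
8 | 8 | 1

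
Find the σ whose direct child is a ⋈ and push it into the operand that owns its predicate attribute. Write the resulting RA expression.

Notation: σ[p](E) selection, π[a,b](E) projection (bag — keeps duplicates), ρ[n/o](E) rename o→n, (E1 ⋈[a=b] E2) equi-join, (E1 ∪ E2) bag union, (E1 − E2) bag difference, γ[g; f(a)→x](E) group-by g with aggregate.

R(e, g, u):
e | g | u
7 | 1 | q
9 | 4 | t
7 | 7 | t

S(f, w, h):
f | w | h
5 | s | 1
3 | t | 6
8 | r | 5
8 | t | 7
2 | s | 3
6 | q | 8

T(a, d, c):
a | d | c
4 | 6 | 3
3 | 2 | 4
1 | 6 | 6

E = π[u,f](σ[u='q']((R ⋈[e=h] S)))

σ filters on u, owned by the left side.
E' = π[u,f]((σ[u='q'](R) ⋈[e=h] S))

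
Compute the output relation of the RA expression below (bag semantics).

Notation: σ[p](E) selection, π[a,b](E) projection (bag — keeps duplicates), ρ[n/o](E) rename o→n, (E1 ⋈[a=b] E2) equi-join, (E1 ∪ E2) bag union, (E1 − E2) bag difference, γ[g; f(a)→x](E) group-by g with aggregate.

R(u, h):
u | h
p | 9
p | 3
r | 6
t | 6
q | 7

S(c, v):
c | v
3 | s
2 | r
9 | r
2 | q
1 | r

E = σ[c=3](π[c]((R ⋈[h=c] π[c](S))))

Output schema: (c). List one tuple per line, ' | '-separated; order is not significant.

Subexpression sizes:
  R → 5
  S → 5
  π[c](S) → 5
  (R ⋈[h=c] π[c](S)) → 2
  π[c]((R ⋈[h=c] π[c](S))) → 2
  σ[c=3](π[c]((R ⋈[h=c] π[c](S)))) → 1

== RESULT ==
c
3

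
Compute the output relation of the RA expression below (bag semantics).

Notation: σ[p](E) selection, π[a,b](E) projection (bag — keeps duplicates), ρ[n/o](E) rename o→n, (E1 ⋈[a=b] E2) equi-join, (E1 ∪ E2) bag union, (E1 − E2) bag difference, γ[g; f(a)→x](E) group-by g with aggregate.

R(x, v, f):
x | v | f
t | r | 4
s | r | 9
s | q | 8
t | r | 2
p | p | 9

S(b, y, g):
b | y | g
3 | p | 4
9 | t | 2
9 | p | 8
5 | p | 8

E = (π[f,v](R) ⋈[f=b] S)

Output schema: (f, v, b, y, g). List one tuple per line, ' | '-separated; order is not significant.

Subexpression sizes:
  R → 5
  π[f,v](R) → 5
  S → 4
  (π[f,v](R) ⋈[f=b] S) → 4

== RESULT ==
f | v | b | y | g
9 | p | 9 | p | 8
9 | p | 9 | t | 2
9 | r | 9 | p | 8
9 | r | 9 | t | 2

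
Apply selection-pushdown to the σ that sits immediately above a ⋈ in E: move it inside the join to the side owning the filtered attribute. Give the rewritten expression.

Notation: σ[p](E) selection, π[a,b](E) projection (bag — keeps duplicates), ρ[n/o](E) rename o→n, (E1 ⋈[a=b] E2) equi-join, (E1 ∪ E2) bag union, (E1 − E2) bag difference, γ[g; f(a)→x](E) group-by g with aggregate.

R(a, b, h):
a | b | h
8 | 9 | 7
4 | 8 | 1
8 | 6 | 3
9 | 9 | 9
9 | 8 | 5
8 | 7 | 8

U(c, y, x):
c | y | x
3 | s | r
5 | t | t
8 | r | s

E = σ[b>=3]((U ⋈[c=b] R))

σ filters on b, owned by the right side.
E' = (U ⋈[c=b] σ[b>=3](R))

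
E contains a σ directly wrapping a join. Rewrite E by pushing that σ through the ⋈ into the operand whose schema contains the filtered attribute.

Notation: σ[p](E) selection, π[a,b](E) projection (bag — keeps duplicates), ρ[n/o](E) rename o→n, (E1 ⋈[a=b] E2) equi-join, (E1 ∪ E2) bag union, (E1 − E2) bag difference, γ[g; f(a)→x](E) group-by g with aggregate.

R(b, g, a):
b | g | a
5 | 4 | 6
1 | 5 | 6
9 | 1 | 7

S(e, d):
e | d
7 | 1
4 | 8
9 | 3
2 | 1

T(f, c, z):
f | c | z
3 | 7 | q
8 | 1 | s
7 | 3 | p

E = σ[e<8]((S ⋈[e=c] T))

σ filters on e, owned by the left side.
E' = (σ[e<8](S) ⋈[e=c] T)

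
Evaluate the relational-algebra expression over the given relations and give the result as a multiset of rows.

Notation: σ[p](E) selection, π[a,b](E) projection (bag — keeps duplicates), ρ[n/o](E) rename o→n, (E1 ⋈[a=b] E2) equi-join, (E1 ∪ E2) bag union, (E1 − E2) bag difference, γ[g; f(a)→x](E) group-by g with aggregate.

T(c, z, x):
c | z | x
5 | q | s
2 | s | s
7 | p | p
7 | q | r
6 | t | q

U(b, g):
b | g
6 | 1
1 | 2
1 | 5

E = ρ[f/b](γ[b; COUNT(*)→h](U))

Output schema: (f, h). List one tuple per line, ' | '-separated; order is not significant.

Per-node cardinality:
  U → 3
  γ[b; COUNT(*)→h](U) → 2
  ρ[f/b](γ[b; COUNT(*)→h](U)) → 2

== RESULT ==
f | h
1 | 2
6 | 1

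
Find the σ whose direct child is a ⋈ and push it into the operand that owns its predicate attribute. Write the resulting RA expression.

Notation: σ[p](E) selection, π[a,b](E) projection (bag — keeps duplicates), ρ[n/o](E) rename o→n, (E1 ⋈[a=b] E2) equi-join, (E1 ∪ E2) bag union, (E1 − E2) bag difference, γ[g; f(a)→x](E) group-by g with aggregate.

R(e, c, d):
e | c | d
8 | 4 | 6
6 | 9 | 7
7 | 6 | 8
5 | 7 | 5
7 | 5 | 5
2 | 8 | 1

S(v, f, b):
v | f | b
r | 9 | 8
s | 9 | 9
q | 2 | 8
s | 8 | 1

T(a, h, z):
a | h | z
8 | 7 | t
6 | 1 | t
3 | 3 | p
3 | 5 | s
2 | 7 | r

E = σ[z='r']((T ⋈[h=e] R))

σ filters on z, owned by the left side.
E' = (σ[z='r'](T) ⋈[h=e] R)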